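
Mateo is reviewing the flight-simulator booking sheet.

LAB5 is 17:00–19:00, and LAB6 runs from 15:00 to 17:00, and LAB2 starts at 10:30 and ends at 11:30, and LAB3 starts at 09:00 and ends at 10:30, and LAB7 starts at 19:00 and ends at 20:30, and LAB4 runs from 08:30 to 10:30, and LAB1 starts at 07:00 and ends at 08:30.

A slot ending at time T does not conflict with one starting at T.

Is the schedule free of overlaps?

Check each pair: they overlap iff neither finishes before the other starts.
Sorted by start: LAB1, LAB4, LAB3, LAB2, LAB6, LAB5, LAB7.
LAB4 starts exactly when LAB1 ends (back-to-back, no overlap), so nothing later overlaps LAB1 either.
LAB3 starts before LAB4 ends → LAB4 and LAB3 overlap.
That's a conflict, so the schedule is not conflict-free.

No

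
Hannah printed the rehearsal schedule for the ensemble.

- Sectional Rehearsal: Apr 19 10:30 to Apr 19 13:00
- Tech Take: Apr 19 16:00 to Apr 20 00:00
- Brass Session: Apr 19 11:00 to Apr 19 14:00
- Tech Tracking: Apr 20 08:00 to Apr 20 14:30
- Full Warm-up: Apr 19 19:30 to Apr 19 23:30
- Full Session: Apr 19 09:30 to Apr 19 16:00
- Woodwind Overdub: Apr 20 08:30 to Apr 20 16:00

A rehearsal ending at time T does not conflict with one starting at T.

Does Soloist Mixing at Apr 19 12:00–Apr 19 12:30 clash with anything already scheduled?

Yes — it overlaps Brass Session, Full Session, Sectional Rehearsal

Full Session: starts Apr 19 09:30 before Soloist Mixing ends Apr 19 12:30, and ends Apr 19 16:00 after Soloist Mixing starts Apr 19 12:00 → overlap.
Sectional Rehearsal: starts Apr 19 10:30 before Soloist Mixing ends Apr 19 12:30, and ends Apr 19 13:00 after Soloist Mixing starts Apr 19 12:00 → overlap.
Brass Session: starts Apr 19 11:00 before Soloist Mixing ends Apr 19 12:30, and ends Apr 19 14:00 after Soloist Mixing starts Apr 19 12:00 → overlap.
Tech Take: starts Apr 19 16:00 at or after Soloist Mixing ends Apr 19 12:30 → clear.
Full Warm-up: starts Apr 19 19:30 at or after Soloist Mixing ends Apr 19 12:30 → clear.
Tech Tracking: starts Apr 20 08:00 at or after Soloist Mixing ends Apr 19 12:30 → clear.
Woodwind Overdub: starts Apr 20 08:30 at or after Soloist Mixing ends Apr 19 12:30 → clear.
Soloist Mixing overlaps Brass Session, Full Session, Sectional Rehearsal.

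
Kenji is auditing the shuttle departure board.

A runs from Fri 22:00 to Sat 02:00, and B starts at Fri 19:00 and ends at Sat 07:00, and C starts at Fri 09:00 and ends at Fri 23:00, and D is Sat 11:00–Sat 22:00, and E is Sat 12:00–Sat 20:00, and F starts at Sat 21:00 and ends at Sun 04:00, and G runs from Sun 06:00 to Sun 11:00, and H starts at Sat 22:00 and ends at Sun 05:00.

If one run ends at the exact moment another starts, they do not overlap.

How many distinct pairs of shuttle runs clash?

Check each pair: they overlap iff neither finishes before the other starts.
Sorted by start: C, B, A, D, E, F, H, G.
B starts before C ends → C and B overlap.
A starts before C ends → C and A overlap.
D starts after C ends — done with C.
A starts before B ends → B and A overlap.
D starts after B ends — done with B.
D starts after A ends — done with A.
E starts before D ends → D and E overlap.
F starts before D ends → D and F overlap.
H starts exactly when D ends (back-to-back, no overlap) — done with D.
F starts after E ends — done with E.
H starts before F ends → F and H overlap.
G starts after F ends.
G starts after H ends.
Overlapping pairs: A & B, A & C, B & C, D & E, D & F, F & H — 6 in total.

6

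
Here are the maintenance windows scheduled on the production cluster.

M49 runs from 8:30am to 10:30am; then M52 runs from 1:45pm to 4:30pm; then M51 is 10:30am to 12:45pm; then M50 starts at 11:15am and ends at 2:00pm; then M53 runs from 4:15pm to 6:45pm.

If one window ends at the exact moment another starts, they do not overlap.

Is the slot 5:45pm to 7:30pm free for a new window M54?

No — it overlaps M53

M49: ends 10:30am at or before M54 starts 5:45pm → clear.
M51: ends 12:45pm at or before M54 starts 5:45pm → clear.
M50: ends 2:00pm at or before M54 starts 5:45pm → clear.
M52: ends 4:30pm at or before M54 starts 5:45pm → clear.
M53: starts 4:15pm before M54 ends 7:30pm, and ends 6:45pm after M54 starts 5:45pm → overlap.
M54 overlaps M53.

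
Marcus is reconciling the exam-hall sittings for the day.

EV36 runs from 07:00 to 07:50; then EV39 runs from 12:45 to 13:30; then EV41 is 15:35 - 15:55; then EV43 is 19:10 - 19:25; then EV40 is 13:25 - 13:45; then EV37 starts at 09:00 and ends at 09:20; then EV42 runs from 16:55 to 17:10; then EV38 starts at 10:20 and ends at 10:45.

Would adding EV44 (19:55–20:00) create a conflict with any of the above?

EV36: ends 07:50 at or before EV44 starts 19:55 → clear.
EV37: ends 09:20 at or before EV44 starts 19:55 → clear.
EV38: ends 10:45 at or before EV44 starts 19:55 → clear.
EV39: ends 13:30 at or before EV44 starts 19:55 → clear.
EV40: ends 13:45 at or before EV44 starts 19:55 → clear.
EV41: ends 15:55 at or before EV44 starts 19:55 → clear.
EV42: ends 17:10 at or before EV44 starts 19:55 → clear.
EV43: ends 19:25 at or before EV44 starts 19:55 → clear.

No — it doesn't clash with anything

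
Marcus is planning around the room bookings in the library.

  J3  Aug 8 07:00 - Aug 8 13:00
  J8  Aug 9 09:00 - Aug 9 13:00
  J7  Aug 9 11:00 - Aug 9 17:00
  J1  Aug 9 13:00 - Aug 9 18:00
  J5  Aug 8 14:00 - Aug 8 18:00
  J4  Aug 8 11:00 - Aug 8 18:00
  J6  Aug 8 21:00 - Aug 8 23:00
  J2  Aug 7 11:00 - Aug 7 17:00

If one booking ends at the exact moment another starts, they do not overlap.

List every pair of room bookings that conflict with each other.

J1 & J7, J3 & J4, J4 & J5, J7 & J8

Two intervals overlap when each starts before the other ends.
Sorted by start: J2, J3, J4, J5, J6, J8, J7, J1.
J3 starts after J2 ends, so nothing later overlaps J2 either.
J4 starts before J3 ends → J3 and J4 overlap.
J5 starts after J3 ends, so nothing later overlaps J3 either.
J5 starts before J4 ends → J4 and J5 overlap.
J6 starts after J4 ends, so nothing later overlaps J4 either.
J6 starts after J5 ends, so nothing later overlaps J5 either.
J8 starts after J6 ends, so nothing later overlaps J6 either.
J7 starts before J8 ends → J8 and J7 overlap.
J1 starts exactly when J8 ends (back-to-back, no overlap).
J1 starts before J7 ends → J7 and J1 overlap.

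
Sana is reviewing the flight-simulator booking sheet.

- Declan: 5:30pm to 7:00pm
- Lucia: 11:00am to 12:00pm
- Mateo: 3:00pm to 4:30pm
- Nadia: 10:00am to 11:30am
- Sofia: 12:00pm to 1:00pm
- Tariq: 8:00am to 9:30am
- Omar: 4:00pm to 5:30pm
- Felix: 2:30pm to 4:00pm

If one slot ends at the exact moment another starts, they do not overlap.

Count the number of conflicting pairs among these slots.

Sorted by start: Tariq, Nadia, Lucia, Sofia, Felix, Mateo, Omar, Declan.
Nadia starts after Tariq ends, so nothing later overlaps Tariq either.
Lucia starts before Nadia ends → Nadia and Lucia overlap.
Sofia starts after Nadia ends, so nothing later overlaps Nadia either.
Sofia starts exactly when Lucia ends (back-to-back, no overlap), so nothing later overlaps Lucia either.
Felix starts after Sofia ends, so nothing later overlaps Sofia either.
Mateo starts before Felix ends → Felix and Mateo overlap.
Omar starts exactly when Felix ends (back-to-back, no overlap), so nothing later overlaps Felix either.
Omar starts before Mateo ends → Mateo and Omar overlap.
Declan starts after Mateo ends.
Declan starts exactly when Omar ends (back-to-back, no overlap).
Overlapping pairs: Felix & Mateo, Lucia & Nadia, Mateo & Omar — 3 in total.

3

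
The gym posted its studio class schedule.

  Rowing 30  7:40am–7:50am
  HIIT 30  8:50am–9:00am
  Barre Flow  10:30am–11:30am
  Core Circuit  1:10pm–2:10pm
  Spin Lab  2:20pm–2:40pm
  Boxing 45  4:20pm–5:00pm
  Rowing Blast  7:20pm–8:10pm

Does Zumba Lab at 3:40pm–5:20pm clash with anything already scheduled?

Rowing 30: ends 7:50am at or before Zumba Lab starts 3:40pm → clear.
HIIT 30: ends 9:00am at or before Zumba Lab starts 3:40pm → clear.
Barre Flow: ends 11:30am at or before Zumba Lab starts 3:40pm → clear.
Core Circuit: ends 2:10pm at or before Zumba Lab starts 3:40pm → clear.
Spin Lab: ends 2:40pm at or before Zumba Lab starts 3:40pm → clear.
Boxing 45: starts 4:20pm before Zumba Lab ends 5:20pm, and ends 5:00pm after Zumba Lab starts 3:40pm → overlap.
Rowing Blast: starts 7:20pm at or after Zumba Lab ends 5:20pm → clear.
Zumba Lab overlaps Boxing 45.

Yes — it overlaps Boxing 45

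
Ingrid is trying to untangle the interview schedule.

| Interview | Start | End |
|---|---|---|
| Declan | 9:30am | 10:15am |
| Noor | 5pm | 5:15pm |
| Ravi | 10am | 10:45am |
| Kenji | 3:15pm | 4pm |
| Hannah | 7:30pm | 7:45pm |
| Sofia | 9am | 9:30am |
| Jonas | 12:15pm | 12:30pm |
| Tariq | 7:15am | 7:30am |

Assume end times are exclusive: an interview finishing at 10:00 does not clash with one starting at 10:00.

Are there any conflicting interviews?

Yes

Check each pair: they overlap iff neither finishes before the other starts.
Sorted by start: Tariq, Sofia, Declan, Ravi, Jonas, Kenji, Noor, Hannah.
Sofia starts after Tariq ends, so nothing later overlaps Tariq either.
Declan starts exactly when Sofia ends (back-to-back, no overlap), so nothing later overlaps Sofia either.
Ravi starts before Declan ends → Declan and Ravi overlap.
That's a conflict, so the schedule is not conflict-free.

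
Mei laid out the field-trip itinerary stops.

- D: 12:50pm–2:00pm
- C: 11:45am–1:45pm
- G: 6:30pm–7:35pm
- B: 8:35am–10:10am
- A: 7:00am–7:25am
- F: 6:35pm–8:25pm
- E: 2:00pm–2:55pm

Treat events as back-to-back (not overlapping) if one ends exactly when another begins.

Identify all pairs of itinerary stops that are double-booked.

Sorted by start: A, B, C, D, E, G, F.
B starts after A ends — done with A.
C starts after B ends — done with B.
D starts before C ends → C and D overlap.
E starts after C ends — done with C.
E starts exactly when D ends (back-to-back, no overlap) — done with D.
G starts after E ends — done with E.
F starts before G ends → G and F overlap.

C & D, F & G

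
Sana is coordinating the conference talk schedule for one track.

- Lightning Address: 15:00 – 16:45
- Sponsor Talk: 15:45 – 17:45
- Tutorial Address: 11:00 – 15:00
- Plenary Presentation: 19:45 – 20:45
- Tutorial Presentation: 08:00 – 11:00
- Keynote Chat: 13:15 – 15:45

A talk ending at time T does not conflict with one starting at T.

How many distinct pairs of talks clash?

3

Sorted by start: Tutorial Presentation, Tutorial Address, Keynote Chat, Lightning Address, Sponsor Talk, Plenary Presentation.
Tutorial Address starts exactly when Tutorial Presentation ends (back-to-back, no overlap); Tutorial Presentation is clear from here.
Keynote Chat starts before Tutorial Address ends → Tutorial Address and Keynote Chat overlap.
Lightning Address starts exactly when Tutorial Address ends (back-to-back, no overlap); Tutorial Address is clear from here.
Lightning Address starts before Keynote Chat ends → Keynote Chat and Lightning Address overlap.
Sponsor Talk starts exactly when Keynote Chat ends (back-to-back, no overlap); Keynote Chat is clear from here.
Sponsor Talk starts before Lightning Address ends → Lightning Address and Sponsor Talk overlap.
Plenary Presentation starts after Lightning Address ends.
Plenary Presentation starts after Sponsor Talk ends.
Overlapping pairs: Keynote Chat & Lightning Address, Keynote Chat & Tutorial Address, Lightning Address & Sponsor Talk — 3 in total.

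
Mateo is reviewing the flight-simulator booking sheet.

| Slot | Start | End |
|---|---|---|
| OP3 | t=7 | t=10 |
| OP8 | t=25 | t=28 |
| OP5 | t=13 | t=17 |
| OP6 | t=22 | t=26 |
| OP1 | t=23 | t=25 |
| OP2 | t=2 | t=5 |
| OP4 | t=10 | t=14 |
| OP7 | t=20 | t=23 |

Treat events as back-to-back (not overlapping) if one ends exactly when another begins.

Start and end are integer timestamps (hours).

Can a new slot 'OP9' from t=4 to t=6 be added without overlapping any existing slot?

OP2: starts t=2 before OP9 ends t=6, and ends t=5 after OP9 starts t=4 → overlap.
OP3: starts t=7 at or after OP9 ends t=6 → clear.
OP4: starts t=10 at or after OP9 ends t=6 → clear.
OP5: starts t=13 at or after OP9 ends t=6 → clear.
OP7: starts t=20 at or after OP9 ends t=6 → clear.
OP6: starts t=22 at or after OP9 ends t=6 → clear.
OP1: starts t=23 at or after OP9 ends t=6 → clear.
OP8: starts t=25 at or after OP9 ends t=6 → clear.
OP9 overlaps OP2.

No — it overlaps OP2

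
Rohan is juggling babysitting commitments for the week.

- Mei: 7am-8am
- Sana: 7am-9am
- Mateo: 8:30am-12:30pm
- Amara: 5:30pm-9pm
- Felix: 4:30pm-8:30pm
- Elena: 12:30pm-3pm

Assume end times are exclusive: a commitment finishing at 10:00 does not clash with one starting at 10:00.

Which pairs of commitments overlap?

Amara & Felix, Mateo & Sana, Mei & Sana

Sorted by start: Mei, Sana, Mateo, Elena, Felix, Amara.
Sana starts before Mei ends → Mei and Sana overlap.
Mateo starts after Mei ends, so nothing later overlaps Mei either.
Mateo starts before Sana ends → Sana and Mateo overlap.
Elena starts after Sana ends, so nothing later overlaps Sana either.
Elena starts exactly when Mateo ends (back-to-back, no overlap), so nothing later overlaps Mateo either.
Felix starts after Elena ends, so nothing later overlaps Elena either.
Amara starts before Felix ends → Felix and Amara overlap.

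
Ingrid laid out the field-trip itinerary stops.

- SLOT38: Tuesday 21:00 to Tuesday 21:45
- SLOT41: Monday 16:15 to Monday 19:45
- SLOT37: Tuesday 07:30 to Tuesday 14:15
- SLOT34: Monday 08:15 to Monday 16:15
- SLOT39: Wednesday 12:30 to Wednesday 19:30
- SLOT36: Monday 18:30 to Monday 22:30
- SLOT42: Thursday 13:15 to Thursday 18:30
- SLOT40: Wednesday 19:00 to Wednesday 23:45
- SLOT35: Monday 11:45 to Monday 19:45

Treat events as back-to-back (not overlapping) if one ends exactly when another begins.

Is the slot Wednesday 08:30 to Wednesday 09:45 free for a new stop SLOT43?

Yes — the slot is free

SLOT34: ends Monday 16:15 at or before SLOT43 starts Wednesday 08:30 → clear.
SLOT35: ends Monday 19:45 at or before SLOT43 starts Wednesday 08:30 → clear.
SLOT41: ends Monday 19:45 at or before SLOT43 starts Wednesday 08:30 → clear.
SLOT36: ends Monday 22:30 at or before SLOT43 starts Wednesday 08:30 → clear.
SLOT37: ends Tuesday 14:15 at or before SLOT43 starts Wednesday 08:30 → clear.
SLOT38: ends Tuesday 21:45 at or before SLOT43 starts Wednesday 08:30 → clear.
SLOT39: starts Wednesday 12:30 at or after SLOT43 ends Wednesday 09:45 → clear.
SLOT40: starts Wednesday 19:00 at or after SLOT43 ends Wednesday 09:45 → clear.
SLOT42: starts Thursday 13:15 at or after SLOT43 ends Wednesday 09:45 → clear.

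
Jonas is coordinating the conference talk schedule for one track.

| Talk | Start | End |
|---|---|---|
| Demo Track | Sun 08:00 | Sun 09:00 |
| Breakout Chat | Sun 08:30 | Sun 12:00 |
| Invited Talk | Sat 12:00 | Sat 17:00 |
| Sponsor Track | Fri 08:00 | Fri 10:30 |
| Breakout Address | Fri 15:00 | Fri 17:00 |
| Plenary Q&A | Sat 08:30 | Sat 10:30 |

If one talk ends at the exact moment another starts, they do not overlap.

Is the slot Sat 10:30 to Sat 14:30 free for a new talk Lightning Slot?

No — it overlaps Invited Talk

Sponsor Track: ends Fri 10:30 at or before Lightning Slot starts Sat 10:30 → clear.
Breakout Address: ends Fri 17:00 at or before Lightning Slot starts Sat 10:30 → clear.
Plenary Q&A: ends Sat 10:30 at or before Lightning Slot starts Sat 10:30 → clear.
Invited Talk: starts Sat 12:00 before Lightning Slot ends Sat 14:30, and ends Sat 17:00 after Lightning Slot starts Sat 10:30 → overlap.
Demo Track: starts Sun 08:00 at or after Lightning Slot ends Sat 14:30 → clear.
Breakout Chat: starts Sun 08:30 at or after Lightning Slot ends Sat 14:30 → clear.
Lightning Slot overlaps Invited Talk.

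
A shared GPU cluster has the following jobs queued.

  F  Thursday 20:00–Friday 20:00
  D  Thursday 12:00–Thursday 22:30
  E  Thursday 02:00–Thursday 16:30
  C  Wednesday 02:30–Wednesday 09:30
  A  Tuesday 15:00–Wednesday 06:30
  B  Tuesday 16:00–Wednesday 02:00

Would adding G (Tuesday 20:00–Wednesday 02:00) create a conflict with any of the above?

Yes — it overlaps A, B

A: starts Tuesday 15:00 before G ends Wednesday 02:00, and ends Wednesday 06:30 after G starts Tuesday 20:00 → overlap.
B: starts Tuesday 16:00 before G ends Wednesday 02:00, and ends Wednesday 02:00 after G starts Tuesday 20:00 → overlap.
C: starts Wednesday 02:30 at or after G ends Wednesday 02:00 → clear.
E: starts Thursday 02:00 at or after G ends Wednesday 02:00 → clear.
D: starts Thursday 12:00 at or after G ends Wednesday 02:00 → clear.
F: starts Thursday 20:00 at or after G ends Wednesday 02:00 → clear.
G overlaps A, B.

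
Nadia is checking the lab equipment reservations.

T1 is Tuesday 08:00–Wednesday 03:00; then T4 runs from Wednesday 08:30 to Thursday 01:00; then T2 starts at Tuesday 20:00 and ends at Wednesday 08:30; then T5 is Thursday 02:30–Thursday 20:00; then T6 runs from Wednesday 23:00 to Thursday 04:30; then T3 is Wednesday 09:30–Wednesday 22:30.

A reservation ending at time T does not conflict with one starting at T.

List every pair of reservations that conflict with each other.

Sorted by start: T1, T2, T4, T3, T6, T5.
T2 starts before T1 ends → T1 and T2 overlap.
T4 starts after T1 ends, so nothing later overlaps T1 either.
T4 starts exactly when T2 ends (back-to-back, no overlap), so nothing later overlaps T2 either.
T3 starts before T4 ends → T4 and T3 overlap.
T6 starts before T4 ends → T4 and T6 overlap.
T5 starts after T4 ends.
T6 starts after T3 ends, so nothing later overlaps T3 either.
T5 starts before T6 ends → T6 and T5 overlap.

T1 & T2, T3 & T4, T4 & T6, T5 & T6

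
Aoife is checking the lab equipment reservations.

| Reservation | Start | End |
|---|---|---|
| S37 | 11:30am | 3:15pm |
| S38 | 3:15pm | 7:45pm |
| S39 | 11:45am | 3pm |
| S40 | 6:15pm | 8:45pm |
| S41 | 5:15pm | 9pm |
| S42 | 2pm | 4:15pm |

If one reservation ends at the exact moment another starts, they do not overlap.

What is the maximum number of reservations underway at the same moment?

Sweep the timeline, counting +1 at each start and −1 at each end (ends before starts at a tie):
11:30am start S37 → 1
11:45am start S39 → 2
2pm start S42 → 3
3pm end S39 → 2
3:15pm end S37 → 1
3:15pm start S38 → 2
4:15pm end S42 → 1
5:15pm start S41 → 2
6:15pm start S40 → 3
7:45pm end S38 → 2
8:45pm end S40 → 1
9pm end S41 → 0
Peak is 3, at 2pm (S37, S39, S42).

3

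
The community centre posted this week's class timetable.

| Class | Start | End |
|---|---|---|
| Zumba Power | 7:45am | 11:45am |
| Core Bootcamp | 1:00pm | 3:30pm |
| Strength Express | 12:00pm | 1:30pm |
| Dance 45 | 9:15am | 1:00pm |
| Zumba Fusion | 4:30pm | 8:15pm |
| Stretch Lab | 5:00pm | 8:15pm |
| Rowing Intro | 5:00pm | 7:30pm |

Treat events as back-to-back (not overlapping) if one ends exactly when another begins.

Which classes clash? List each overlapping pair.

Core Bootcamp & Strength Express, Dance 45 & Strength Express, Dance 45 & Zumba Power, Rowing Intro & Stretch Lab, Rowing Intro & Zumba Fusion, Stretch Lab & Zumba Fusion

Sorted by start: Zumba Power, Dance 45, Strength Express, Core Bootcamp, Zumba Fusion, Stretch Lab, Rowing Intro.
Dance 45 starts before Zumba Power ends → Zumba Power and Dance 45 overlap.
Strength Express starts after Zumba Power ends; Zumba Power is clear from here.
Strength Express starts before Dance 45 ends → Dance 45 and Strength Express overlap.
Core Bootcamp starts exactly when Dance 45 ends (back-to-back, no overlap); Dance 45 is clear from here.
Core Bootcamp starts before Strength Express ends → Strength Express and Core Bootcamp overlap.
Zumba Fusion starts after Strength Express ends; Strength Express is clear from here.
Zumba Fusion starts after Core Bootcamp ends; Core Bootcamp is clear from here.
Stretch Lab starts before Zumba Fusion ends → Zumba Fusion and Stretch Lab overlap.
Rowing Intro starts before Zumba Fusion ends → Zumba Fusion and Rowing Intro overlap.
Rowing Intro starts before Stretch Lab ends → Stretch Lab and Rowing Intro overlap.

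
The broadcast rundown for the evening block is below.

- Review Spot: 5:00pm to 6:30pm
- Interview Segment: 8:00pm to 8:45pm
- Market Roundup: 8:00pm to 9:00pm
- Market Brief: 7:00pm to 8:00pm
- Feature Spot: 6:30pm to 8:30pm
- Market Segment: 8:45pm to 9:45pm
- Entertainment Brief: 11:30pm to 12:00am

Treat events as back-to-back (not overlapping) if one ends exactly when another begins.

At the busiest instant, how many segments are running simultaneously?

Walk through starts and ends in time order (an end at T is processed before a start at T):
5:00pm start Review Spot → 1
6:30pm end Review Spot → 0
6:30pm start Feature Spot → 1
7:00pm start Market Brief → 2
8:00pm end Market Brief → 1
8:00pm start Interview Segment → 2
8:00pm start Market Roundup → 3
8:30pm end Feature Spot → 2
8:45pm end Interview Segment → 1
8:45pm start Market Segment → 2
9:00pm end Market Roundup → 1
9:45pm end Market Segment → 0
11:30pm start Entertainment Brief → 1
12:00am end Entertainment Brief → 0
Peak is 3, at 8:00pm (Feature Spot, Interview Segment, Market Roundup).

3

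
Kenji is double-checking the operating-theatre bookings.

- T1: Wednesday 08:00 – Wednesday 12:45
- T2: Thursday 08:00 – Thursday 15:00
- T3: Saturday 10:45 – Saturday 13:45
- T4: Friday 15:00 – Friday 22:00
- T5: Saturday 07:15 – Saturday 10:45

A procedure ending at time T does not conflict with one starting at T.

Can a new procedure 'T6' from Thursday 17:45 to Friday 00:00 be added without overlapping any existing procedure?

T1: ends Wednesday 12:45 at or before T6 starts Thursday 17:45 → clear.
T2: ends Thursday 15:00 at or before T6 starts Thursday 17:45 → clear.
T4: starts Friday 15:00 at or after T6 ends Friday 00:00 → clear.
T5: starts Saturday 07:15 at or after T6 ends Friday 00:00 → clear.
T3: starts Saturday 10:45 at or after T6 ends Friday 00:00 → clear.

Yes — the slot is free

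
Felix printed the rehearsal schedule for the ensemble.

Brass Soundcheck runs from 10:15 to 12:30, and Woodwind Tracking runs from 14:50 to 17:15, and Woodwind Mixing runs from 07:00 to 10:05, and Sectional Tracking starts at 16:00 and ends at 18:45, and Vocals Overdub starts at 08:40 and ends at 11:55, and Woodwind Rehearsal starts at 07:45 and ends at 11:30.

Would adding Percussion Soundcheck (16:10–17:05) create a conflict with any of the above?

Woodwind Mixing: ends 10:05 at or before Percussion Soundcheck starts 16:10 → clear.
Woodwind Rehearsal: ends 11:30 at or before Percussion Soundcheck starts 16:10 → clear.
Vocals Overdub: ends 11:55 at or before Percussion Soundcheck starts 16:10 → clear.
Brass Soundcheck: ends 12:30 at or before Percussion Soundcheck starts 16:10 → clear.
Woodwind Tracking: starts 14:50 before Percussion Soundcheck ends 17:05, and ends 17:15 after Percussion Soundcheck starts 16:10 → overlap.
Sectional Tracking: starts 16:00 before Percussion Soundcheck ends 17:05, and ends 18:45 after Percussion Soundcheck starts 16:10 → overlap.
Percussion Soundcheck overlaps Sectional Tracking, Woodwind Tracking.

Yes — it overlaps Sectional Tracking, Woodwind Tracking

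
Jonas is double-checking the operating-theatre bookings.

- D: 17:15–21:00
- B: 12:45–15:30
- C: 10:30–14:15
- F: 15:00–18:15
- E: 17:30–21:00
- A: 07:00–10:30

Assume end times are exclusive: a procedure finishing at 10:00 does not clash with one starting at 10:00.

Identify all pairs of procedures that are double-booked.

Sorted by start: A, C, B, F, D, E.
C starts exactly when A ends (back-to-back, no overlap), so A has no further overlaps.
B starts before C ends → C and B overlap.
F starts after C ends, so C has no further overlaps.
F starts before B ends → B and F overlap.
D starts after B ends, so B has no further overlaps.
D starts before F ends → F and D overlap.
E starts before F ends → F and E overlap.
E starts before D ends → D and E overlap.

B & C, B & F, D & E, D & F, E & F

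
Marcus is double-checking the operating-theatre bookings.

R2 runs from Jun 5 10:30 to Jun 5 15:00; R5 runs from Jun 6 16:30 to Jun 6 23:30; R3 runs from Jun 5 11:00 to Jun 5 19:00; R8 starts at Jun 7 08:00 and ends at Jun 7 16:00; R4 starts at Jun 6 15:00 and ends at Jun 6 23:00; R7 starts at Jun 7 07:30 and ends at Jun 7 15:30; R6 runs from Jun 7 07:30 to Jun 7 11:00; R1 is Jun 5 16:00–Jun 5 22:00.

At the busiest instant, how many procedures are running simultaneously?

Sort all start/end points and keep a running count:
Jun 5 10:30 start R2 → 1
Jun 5 11:00 start R3 → 2
Jun 5 15:00 end R2 → 1
Jun 5 16:00 start R1 → 2
Jun 5 19:00 end R3 → 1
Jun 5 22:00 end R1 → 0
Jun 6 15:00 start R4 → 1
Jun 6 16:30 start R5 → 2
Jun 6 23:00 end R4 → 1
Jun 6 23:30 end R5 → 0
Jun 7 07:30 start R6 → 1
Jun 7 07:30 start R7 → 2
Jun 7 08:00 start R8 → 3
Jun 7 11:00 end R6 → 2
Jun 7 15:30 end R7 → 1
Jun 7 16:00 end R8 → 0
Peak is 3, at Jun 7 08:00 (R6, R7, R8).

3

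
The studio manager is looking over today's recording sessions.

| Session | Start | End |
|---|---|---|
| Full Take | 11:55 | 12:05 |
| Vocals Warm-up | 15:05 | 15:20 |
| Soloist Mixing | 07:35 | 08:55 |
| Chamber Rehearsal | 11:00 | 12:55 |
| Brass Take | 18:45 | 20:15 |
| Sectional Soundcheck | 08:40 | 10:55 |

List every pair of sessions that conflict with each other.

Sorted by start: Soloist Mixing, Sectional Soundcheck, Chamber Rehearsal, Full Take, Vocals Warm-up, Brass Take.
Sectional Soundcheck starts before Soloist Mixing ends → Soloist Mixing and Sectional Soundcheck overlap.
Chamber Rehearsal starts after Soloist Mixing ends; Soloist Mixing is clear from here.
Chamber Rehearsal starts after Sectional Soundcheck ends; Sectional Soundcheck is clear from here.
Full Take starts before Chamber Rehearsal ends → Chamber Rehearsal and Full Take overlap.
Vocals Warm-up starts after Chamber Rehearsal ends; Chamber Rehearsal is clear from here.
Vocals Warm-up starts after Full Take ends; Full Take is clear from here.
Brass Take starts after Vocals Warm-up ends.

Chamber Rehearsal & Full Take, Sectional Soundcheck & Soloist Mixing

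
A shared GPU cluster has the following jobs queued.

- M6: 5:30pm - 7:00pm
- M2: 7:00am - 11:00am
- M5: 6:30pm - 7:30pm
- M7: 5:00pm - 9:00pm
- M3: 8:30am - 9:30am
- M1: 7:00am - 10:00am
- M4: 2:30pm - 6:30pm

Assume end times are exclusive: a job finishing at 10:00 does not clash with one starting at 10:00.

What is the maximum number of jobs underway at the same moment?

Sweep the timeline, counting +1 at each start and −1 at each end (ends before starts at a tie):
7:00am start M1 → 1
7:00am start M2 → 2
8:30am start M3 → 3
9:30am end M3 → 2
10:00am end M1 → 1
11:00am end M2 → 0
2:30pm start M4 → 1
5:00pm start M7 → 2
5:30pm start M6 → 3
6:30pm end M4 → 2
6:30pm start M5 → 3
7:00pm end M6 → 2
7:30pm end M5 → 1
9:00pm end M7 → 0
Peak is 3, at 8:30am (M1, M2, M3).

3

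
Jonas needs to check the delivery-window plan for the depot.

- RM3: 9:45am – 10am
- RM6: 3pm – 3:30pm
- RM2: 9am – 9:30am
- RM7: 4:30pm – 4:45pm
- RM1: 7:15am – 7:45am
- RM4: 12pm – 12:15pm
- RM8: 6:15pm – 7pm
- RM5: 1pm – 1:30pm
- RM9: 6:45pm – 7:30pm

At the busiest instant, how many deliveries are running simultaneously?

Walk through starts and ends in time order (an end at T is processed before a start at T):
7:15am start RM1 → 1
7:45am end RM1 → 0
9am start RM2 → 1
9:30am end RM2 → 0
9:45am start RM3 → 1
10am end RM3 → 0
12pm start RM4 → 1
12:15pm end RM4 → 0
1pm start RM5 → 1
1:30pm end RM5 → 0
3pm start RM6 → 1
3:30pm end RM6 → 0
4:30pm start RM7 → 1
4:45pm end RM7 → 0
6:15pm start RM8 → 1
6:45pm start RM9 → 2
7pm end RM8 → 1
7:30pm end RM9 → 0
Peak is 2, at 6:45pm (RM8, RM9).

2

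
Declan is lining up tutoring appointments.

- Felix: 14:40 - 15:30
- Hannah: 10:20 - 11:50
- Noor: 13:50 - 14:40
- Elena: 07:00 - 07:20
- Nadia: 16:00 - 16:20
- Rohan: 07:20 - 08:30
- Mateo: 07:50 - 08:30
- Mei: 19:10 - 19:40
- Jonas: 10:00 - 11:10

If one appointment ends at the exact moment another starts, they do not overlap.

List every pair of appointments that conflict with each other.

Sorted by start: Elena, Rohan, Mateo, Jonas, Hannah, Noor, Felix, Nadia, Mei.
Rohan starts exactly when Elena ends (back-to-back, no overlap); Elena is clear from here.
Mateo starts before Rohan ends → Rohan and Mateo overlap.
Jonas starts after Rohan ends; Rohan is clear from here.
Jonas starts after Mateo ends; Mateo is clear from here.
Hannah starts before Jonas ends → Jonas and Hannah overlap.
Noor starts after Jonas ends; Jonas is clear from here.
Noor starts after Hannah ends; Hannah is clear from here.
Felix starts exactly when Noor ends (back-to-back, no overlap); Noor is clear from here.
Nadia starts after Felix ends; Felix is clear from here.
Mei starts after Nadia ends.

Hannah & Jonas, Mateo & Rohan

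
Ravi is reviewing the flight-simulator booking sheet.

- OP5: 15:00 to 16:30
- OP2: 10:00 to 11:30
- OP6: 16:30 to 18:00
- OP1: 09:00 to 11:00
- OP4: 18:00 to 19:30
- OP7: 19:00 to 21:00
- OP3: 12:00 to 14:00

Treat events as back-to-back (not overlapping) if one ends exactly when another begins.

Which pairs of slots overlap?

OP1 & OP2, OP4 & OP7

Check each pair: they overlap iff neither finishes before the other starts.
Sorted by start: OP1, OP2, OP3, OP5, OP6, OP4, OP7.
OP2 starts before OP1 ends → OP1 and OP2 overlap.
OP3 starts after OP1 ends — done with OP1.
OP3 starts after OP2 ends — done with OP2.
OP5 starts after OP3 ends — done with OP3.
OP6 starts exactly when OP5 ends (back-to-back, no overlap) — done with OP5.
OP4 starts exactly when OP6 ends (back-to-back, no overlap) — done with OP6.
OP7 starts before OP4 ends → OP4 and OP7 overlap.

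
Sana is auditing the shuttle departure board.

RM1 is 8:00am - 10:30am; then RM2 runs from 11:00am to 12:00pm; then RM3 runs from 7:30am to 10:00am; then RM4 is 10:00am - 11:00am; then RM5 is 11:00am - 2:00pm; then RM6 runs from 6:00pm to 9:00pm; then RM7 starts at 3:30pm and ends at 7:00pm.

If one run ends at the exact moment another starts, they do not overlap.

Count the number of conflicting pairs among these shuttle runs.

Check each pair: they overlap iff neither finishes before the other starts.
Sorted by start: RM3, RM1, RM4, RM2, RM5, RM7, RM6.
RM1 starts before RM3 ends → RM3 and RM1 overlap.
RM4 starts exactly when RM3 ends (back-to-back, no overlap); RM3 is clear from here.
RM4 starts before RM1 ends → RM1 and RM4 overlap.
RM2 starts after RM1 ends; RM1 is clear from here.
RM2 starts exactly when RM4 ends (back-to-back, no overlap); RM4 is clear from here.
RM5 starts before RM2 ends → RM2 and RM5 overlap.
RM7 starts after RM2 ends; RM2 is clear from here.
RM7 starts after RM5 ends; RM5 is clear from here.
RM6 starts before RM7 ends → RM7 and RM6 overlap.
Overlapping pairs: RM1 & RM3, RM1 & RM4, RM2 & RM5, RM6 & RM7 — 4 in total.

4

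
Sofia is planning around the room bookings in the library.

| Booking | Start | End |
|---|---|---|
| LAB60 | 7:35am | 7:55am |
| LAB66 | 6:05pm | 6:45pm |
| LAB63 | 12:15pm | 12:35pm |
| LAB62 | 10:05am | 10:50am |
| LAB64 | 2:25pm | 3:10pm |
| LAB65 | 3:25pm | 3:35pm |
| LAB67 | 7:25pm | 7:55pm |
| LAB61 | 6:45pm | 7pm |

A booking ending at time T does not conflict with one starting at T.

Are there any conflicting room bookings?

No

Check each pair: they overlap iff neither finishes before the other starts.
Sorted by start: LAB60, LAB62, LAB63, LAB64, LAB65, LAB66, LAB61, LAB67.
LAB62 starts after LAB60 ends, so nothing later overlaps LAB60 either.
LAB63 starts after LAB62 ends, so nothing later overlaps LAB62 either.
LAB64 starts after LAB63 ends, so nothing later overlaps LAB63 either.
LAB65 starts after LAB64 ends, so nothing later overlaps LAB64 either.
LAB66 starts after LAB65 ends, so nothing later overlaps LAB65 either.
LAB61 starts exactly when LAB66 ends (back-to-back, no overlap), so nothing later overlaps LAB66 either.
LAB67 starts after LAB61 ends.
Every pair is clear; the schedule has no overlaps.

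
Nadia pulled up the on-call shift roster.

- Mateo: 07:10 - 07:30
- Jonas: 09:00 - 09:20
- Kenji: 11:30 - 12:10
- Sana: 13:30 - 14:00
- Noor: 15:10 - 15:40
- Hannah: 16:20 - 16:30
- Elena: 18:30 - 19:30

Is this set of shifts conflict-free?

Yes

Sorted by start: Mateo, Jonas, Kenji, Sana, Noor, Hannah, Elena.
Jonas starts after Mateo ends, so Mateo has no further overlaps.
Kenji starts after Jonas ends, so Jonas has no further overlaps.
Sana starts after Kenji ends, so Kenji has no further overlaps.
Noor starts after Sana ends, so Sana has no further overlaps.
Hannah starts after Noor ends, so Noor has no further overlaps.
Elena starts after Hannah ends.
Every pair is clear; the schedule has no overlaps.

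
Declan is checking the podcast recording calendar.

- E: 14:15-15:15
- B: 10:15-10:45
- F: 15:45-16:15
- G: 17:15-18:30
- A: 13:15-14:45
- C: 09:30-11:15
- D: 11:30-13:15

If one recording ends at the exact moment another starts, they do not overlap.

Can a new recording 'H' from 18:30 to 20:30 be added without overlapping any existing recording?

C: ends 11:15 at or before H starts 18:30 → clear.
B: ends 10:45 at or before H starts 18:30 → clear.
D: ends 13:15 at or before H starts 18:30 → clear.
A: ends 14:45 at or before H starts 18:30 → clear.
E: ends 15:15 at or before H starts 18:30 → clear.
F: ends 16:15 at or before H starts 18:30 → clear.
G: ends 18:30 at or before H starts 18:30 → clear.

Yes — the slot is free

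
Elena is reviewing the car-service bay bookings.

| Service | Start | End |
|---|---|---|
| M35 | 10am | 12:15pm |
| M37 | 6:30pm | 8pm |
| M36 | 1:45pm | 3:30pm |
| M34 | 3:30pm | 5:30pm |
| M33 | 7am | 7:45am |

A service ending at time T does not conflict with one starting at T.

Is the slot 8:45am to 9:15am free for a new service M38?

M33: ends 7:45am at or before M38 starts 8:45am → clear.
M35: starts 10am at or after M38 ends 9:15am → clear.
M36: starts 1:45pm at or after M38 ends 9:15am → clear.
M34: starts 3:30pm at or after M38 ends 9:15am → clear.
M37: starts 6:30pm at or after M38 ends 9:15am → clear.

Yes — the slot is free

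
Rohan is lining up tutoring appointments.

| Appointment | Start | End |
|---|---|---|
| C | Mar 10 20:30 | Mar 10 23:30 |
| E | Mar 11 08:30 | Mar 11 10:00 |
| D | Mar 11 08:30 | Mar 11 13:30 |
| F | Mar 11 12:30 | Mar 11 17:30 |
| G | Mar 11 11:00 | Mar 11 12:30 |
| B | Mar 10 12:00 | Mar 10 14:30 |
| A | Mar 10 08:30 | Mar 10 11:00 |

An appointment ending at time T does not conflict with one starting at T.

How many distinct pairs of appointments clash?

3

Sorted by start: A, B, C, D, E, G, F.
B starts after A ends, so nothing later overlaps A either.
C starts after B ends, so nothing later overlaps B either.
D starts after C ends, so nothing later overlaps C either.
E starts before D ends → D and E overlap.
G starts before D ends → D and G overlap.
F starts before D ends → D and F overlap.
G starts after E ends, so nothing later overlaps E either.
F starts exactly when G ends (back-to-back, no overlap).
Overlapping pairs: D & E, D & F, D & G — 3 in total.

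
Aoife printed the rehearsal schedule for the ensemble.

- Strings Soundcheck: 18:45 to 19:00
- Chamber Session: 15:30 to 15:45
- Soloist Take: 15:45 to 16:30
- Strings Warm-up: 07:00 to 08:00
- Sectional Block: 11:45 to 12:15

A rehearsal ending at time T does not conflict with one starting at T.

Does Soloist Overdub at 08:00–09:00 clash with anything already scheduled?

No — it doesn't clash with anything

Strings Warm-up: ends 08:00 at or before Soloist Overdub starts 08:00 → clear.
Sectional Block: starts 11:45 at or after Soloist Overdub ends 09:00 → clear.
Chamber Session: starts 15:30 at or after Soloist Overdub ends 09:00 → clear.
Soloist Take: starts 15:45 at or after Soloist Overdub ends 09:00 → clear.
Strings Soundcheck: starts 18:45 at or after Soloist Overdub ends 09:00 → clear.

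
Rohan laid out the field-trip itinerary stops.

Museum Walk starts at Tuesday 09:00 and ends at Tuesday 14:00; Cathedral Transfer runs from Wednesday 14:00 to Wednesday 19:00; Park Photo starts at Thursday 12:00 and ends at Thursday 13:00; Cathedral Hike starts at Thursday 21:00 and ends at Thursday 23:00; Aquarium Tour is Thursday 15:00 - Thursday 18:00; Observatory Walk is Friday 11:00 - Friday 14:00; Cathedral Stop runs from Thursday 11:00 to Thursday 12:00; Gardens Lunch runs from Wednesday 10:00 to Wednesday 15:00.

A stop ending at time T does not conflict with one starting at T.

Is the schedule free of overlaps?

Sorted by start: Museum Walk, Gardens Lunch, Cathedral Transfer, Cathedral Stop, Park Photo, Aquarium Tour, Cathedral Hike, Observatory Walk.
Gardens Lunch starts after Museum Walk ends, so nothing later overlaps Museum Walk either.
Cathedral Transfer starts before Gardens Lunch ends → Gardens Lunch and Cathedral Transfer overlap.
That's a conflict, so the schedule is not conflict-free.

No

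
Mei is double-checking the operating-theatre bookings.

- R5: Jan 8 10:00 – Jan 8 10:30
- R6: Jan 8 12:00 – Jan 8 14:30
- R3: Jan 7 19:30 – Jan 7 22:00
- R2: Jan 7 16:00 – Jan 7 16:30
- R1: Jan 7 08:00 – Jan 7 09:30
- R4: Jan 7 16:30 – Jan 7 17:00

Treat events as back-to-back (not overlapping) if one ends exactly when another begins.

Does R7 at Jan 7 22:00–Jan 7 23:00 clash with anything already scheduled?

R1: ends Jan 7 09:30 at or before R7 starts Jan 7 22:00 → clear.
R2: ends Jan 7 16:30 at or before R7 starts Jan 7 22:00 → clear.
R4: ends Jan 7 17:00 at or before R7 starts Jan 7 22:00 → clear.
R3: ends Jan 7 22:00 at or before R7 starts Jan 7 22:00 → clear.
R5: starts Jan 8 10:00 at or after R7 ends Jan 7 23:00 → clear.
R6: starts Jan 8 12:00 at or after R7 ends Jan 7 23:00 → clear.

No — it doesn't clash with anything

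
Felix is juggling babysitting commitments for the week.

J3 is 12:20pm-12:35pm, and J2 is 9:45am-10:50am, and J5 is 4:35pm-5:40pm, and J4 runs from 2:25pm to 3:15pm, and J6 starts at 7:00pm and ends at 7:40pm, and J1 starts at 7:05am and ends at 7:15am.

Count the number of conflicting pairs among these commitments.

Sorted by start: J1, J2, J3, J4, J5, J6.
J2 starts after J1 ends, so nothing later overlaps J1 either.
J3 starts after J2 ends, so nothing later overlaps J2 either.
J4 starts after J3 ends, so nothing later overlaps J3 either.
J5 starts after J4 ends, so nothing later overlaps J4 either.
J6 starts after J5 ends.
No pair overlaps.

0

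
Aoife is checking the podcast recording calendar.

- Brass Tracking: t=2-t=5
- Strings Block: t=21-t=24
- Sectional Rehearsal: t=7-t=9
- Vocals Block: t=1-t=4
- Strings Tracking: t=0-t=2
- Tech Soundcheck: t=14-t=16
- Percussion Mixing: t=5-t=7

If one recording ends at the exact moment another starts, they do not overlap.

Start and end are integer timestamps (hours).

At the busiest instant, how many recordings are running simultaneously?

2

Sort all start/end points and keep a running count:
t=0 start Strings Tracking → 1
t=1 start Vocals Block → 2
t=2 end Strings Tracking → 1
t=2 start Brass Tracking → 2
t=4 end Vocals Block → 1
t=5 end Brass Tracking → 0
t=5 start Percussion Mixing → 1
t=7 end Percussion Mixing → 0
t=7 start Sectional Rehearsal → 1
t=9 end Sectional Rehearsal → 0
t=14 start Tech Soundcheck → 1
t=16 end Tech Soundcheck → 0
t=21 start Strings Block → 1
t=24 end Strings Block → 0
Peak is 2, at t=1 (Strings Tracking, Vocals Block).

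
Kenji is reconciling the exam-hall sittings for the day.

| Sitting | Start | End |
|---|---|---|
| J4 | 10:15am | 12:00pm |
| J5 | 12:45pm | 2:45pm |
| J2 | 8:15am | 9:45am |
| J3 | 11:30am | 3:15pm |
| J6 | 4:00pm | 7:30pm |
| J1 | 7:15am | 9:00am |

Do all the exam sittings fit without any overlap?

No

Check each pair: they overlap iff neither finishes before the other starts.
Sorted by start: J1, J2, J4, J3, J5, J6.
J2 starts before J1 ends → J1 and J2 overlap.
That's a conflict, so the schedule is not conflict-free.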